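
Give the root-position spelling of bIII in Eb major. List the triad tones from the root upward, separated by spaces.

Gb Bb Db

Scale degree 3 in Eb major is G. bIII uses the lowered form, Gb, taken from Eb minor. Stacking thirds in Eb minor on Gb gives Gb–Bb–Db.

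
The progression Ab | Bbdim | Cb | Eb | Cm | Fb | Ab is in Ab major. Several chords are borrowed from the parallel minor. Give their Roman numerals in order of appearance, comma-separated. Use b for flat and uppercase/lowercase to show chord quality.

ii°, bIII, bVI

The diatonic triads in Ab major are Ab, Bbm, Cm, Db, Eb, Fm, Gdim. Of the given chords, Ab, Eb and Cm are diatonic. Bbdim (Bb–Db–Fb) doesn't fit — on degree 2 Ab major would have Bbm (ii). Bbdim is the degree-2 chord of Ab minor, so it is the borrowed ii°. Cb (Cb–Eb–Gb) is not: scale degree 3 in Ab major carries Cm (iii). In Ab minor the chord on that degree is Cb, so here it functions as bIII, borrowed from the parallel minor. Fb (Fb–Ab–Cb) doesn't fit — on degree 6 Ab major would have Fm (vi). Fb is the degree-6 chord of Ab minor, so it is the borrowed bVI.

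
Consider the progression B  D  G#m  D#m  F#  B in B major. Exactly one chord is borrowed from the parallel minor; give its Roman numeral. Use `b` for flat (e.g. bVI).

bIII

B major has the diatonic set B, C#m, D#m, E, F#, G#m, A#dim. B, G#m, D#m and F# all belong to that set. But D (D–F#–A) is foreign: the diatonic iii on degree 3 is D#m, whereas D comes from B minor. It is labeled bIII.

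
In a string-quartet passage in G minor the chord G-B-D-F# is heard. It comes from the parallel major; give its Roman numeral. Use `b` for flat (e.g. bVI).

Imaj7

G is scale degree 1 in G minor. Diatonically G minor has Gm (i) on that degree; G–B–D–F# is instead the major-seventh chord native to G major, so it takes the label Imaj7.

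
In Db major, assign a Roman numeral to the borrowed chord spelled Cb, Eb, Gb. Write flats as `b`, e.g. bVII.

Cb is the lowered form of scale degree 7 in Db major (the diatonic degree 7 is C). Diatonically Db major has Cdim (vii°) on that degree; Cb–Eb–Gb is instead the major chord native to Db minor, so it takes the label bVII.

bVII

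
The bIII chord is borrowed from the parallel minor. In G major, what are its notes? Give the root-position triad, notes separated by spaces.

Bb D F

bIII is built on the lowered scale degree 3. In G major degree 3 is B; lowered it becomes Bb. Stacking thirds in G minor on Bb gives Bb–D–F.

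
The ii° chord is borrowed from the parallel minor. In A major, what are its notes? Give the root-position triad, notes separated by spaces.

B D F

The root, B, is scale degree 2 — the same note in A major and A minor; only the chord quality changes. In A minor the chord on B is B–D–F.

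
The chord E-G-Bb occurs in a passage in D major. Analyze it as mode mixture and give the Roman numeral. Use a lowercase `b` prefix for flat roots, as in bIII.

The root E is the diatonic 2nd degree of D major; the borrowing shows in the chord quality. E–G–Bb is a diminished chord — the form found in D minor, not the diatonic ii (Em). Borrowed into D major it is written ii°.

ii°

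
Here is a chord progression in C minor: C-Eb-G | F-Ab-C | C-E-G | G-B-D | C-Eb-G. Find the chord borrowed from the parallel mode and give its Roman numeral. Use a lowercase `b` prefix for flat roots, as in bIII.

The diatonic triads in C minor (with V from harmonic minor) are Cm, Ddim, Eb, Fm, G, Ab, Bb. C–Eb–G = Cm, F–Ab–C = Fm and G–B–D = G all belong to that set. C–E–G is not: scale degree 1 in C minor carries Cm (i). In C major the chord on that degree is C, so here it functions as I, borrowed from the parallel major.

I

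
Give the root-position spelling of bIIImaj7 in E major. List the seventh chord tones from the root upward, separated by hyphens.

bIIImaj7 is built on the lowered scale degree 3. In E major degree 3 is G#; lowered it becomes G. Building the major-seventh chord from the parallel minor on G: G–B–D–F#.

G-B-D-F#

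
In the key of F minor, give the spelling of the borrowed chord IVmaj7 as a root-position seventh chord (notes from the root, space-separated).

The root, Bb, is scale degree 4 — the same note in F minor and F major; only the chord quality changes. In F major the chord on Bb is Bb–D–F–A.

Bb D F A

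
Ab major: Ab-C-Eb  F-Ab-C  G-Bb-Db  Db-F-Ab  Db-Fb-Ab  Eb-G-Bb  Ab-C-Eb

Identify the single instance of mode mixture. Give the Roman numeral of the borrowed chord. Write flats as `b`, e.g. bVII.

iv

In Ab major the diatonic chords are Ab, Bbm, Cm, Db, Eb, Fm, Gdim. Of the given chords, Ab–C–Eb = Ab, F–Ab–C = Fm, G–Bb–Db = Gdim, Db–F–Ab = Db and Eb–G–Bb = Eb are diatonic. Db–Fb–Ab is not: scale degree 4 in Ab major carries Db (IV). In Ab minor the chord on that degree is Dbm, so here it functions as iv, borrowed from the parallel minor.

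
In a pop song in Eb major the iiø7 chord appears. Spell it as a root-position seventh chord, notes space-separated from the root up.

F Ab Cb Eb

iiø7 is built on scale degree 2, which is F in both Eb major and its parallel. In Eb minor the chord on F is F–Ab–Cb–Eb.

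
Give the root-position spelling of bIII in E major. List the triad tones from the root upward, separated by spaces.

Scale degree 3 in E major is G#. bIII uses the lowered form, G, taken from E minor. Building the major chord from the parallel minor on G: G–B–D.

G B D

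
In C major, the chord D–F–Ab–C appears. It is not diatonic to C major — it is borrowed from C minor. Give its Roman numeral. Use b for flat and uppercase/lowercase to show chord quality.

iiø7

D is scale degree 2 in C major. Diatonically C major has Dm (ii) on that degree; D–F–Ab–C is instead the half-diminished-seventh chord native to C minor, so it takes the label iiø7.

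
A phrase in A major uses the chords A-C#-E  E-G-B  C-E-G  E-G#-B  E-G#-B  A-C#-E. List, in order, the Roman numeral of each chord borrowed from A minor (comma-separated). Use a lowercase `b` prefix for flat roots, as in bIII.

v, bIII

In A major the diatonic chords are A, Bm, C#m, D, E, F#m, G#dim. A–C#–E = A and E–G#–B = E both belong to that set. E–G–B is not: scale degree 5 in A major carries E (V). In A minor the chord on that degree is Em, so here it functions as v, borrowed from the parallel minor. C–E–G doesn't fit — on degree 3 A major would have C#m (iii). C is the degree-3 chord of A minor, so it is the borrowed bIII.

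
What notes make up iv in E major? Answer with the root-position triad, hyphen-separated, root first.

A-C-E

The root, A, is scale degree 4 — the same note in E major and E minor; only the chord quality changes. Stacking thirds in E minor on A gives A–C–E.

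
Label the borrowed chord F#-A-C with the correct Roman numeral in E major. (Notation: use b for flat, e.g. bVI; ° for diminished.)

ii°

F# is scale degree 2 in E major. F#–A–C is a diminished chord — the form found in E minor, not the diatonic ii (F#m). Borrowed into E major it is written ii°.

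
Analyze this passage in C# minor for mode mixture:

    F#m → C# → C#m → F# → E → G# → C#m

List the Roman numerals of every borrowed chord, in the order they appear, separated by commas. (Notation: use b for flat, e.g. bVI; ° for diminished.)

I, IV

In C# minor (with V from harmonic minor) the diatonic chords are C#m, D#dim, E, F#m, G#, A, B. F#m, C#m, E and G# are all diatonic. But C# (C#–E#–G#) is foreign: the diatonic i on degree 1 is C#m, whereas C# comes from C# major. It is labeled I. F# (F#–A#–C#) doesn't fit — on degree 4 C# minor would have F#m (iv). F# is the degree-4 chord of C# major, so it is the borrowed IV.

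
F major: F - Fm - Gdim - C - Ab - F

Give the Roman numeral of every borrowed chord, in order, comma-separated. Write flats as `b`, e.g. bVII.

i, ii°, bIII

The diatonic triads in F major are F, Gm, Am, Bb, C, Dm, Edim. F and C both belong to that set. Fm (F–Ab–C) doesn't fit — on degree 1 F major would have F (I). Fm is the degree-1 chord of F minor, so it is the borrowed i. But Gdim (G–Bb–Db) is foreign: the diatonic ii on degree 2 is Gm, whereas Gdim comes from F minor. It is labeled ii°. Ab (Ab–C–Eb) doesn't fit — on degree 3 F major would have Am (iii). Ab is the degree-3 chord of F minor, so it is the borrowed bIII.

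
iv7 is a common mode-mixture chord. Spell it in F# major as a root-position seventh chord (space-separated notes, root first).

The root, B, is scale degree 4 — the same note in F# major and F# minor; only the chord quality changes. Building the minor-seventh chord from the parallel minor on B: B–D–F#–A.

B D F# A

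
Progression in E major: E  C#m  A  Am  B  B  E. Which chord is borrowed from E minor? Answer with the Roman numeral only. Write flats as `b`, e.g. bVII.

In E major the diatonic chords are E, F#m, G#m, A, B, C#m, D#dim. E, C#m, A and B all belong to that set. Am (A–C–E) is not: scale degree 4 in E major carries A (IV). In E minor the chord on that degree is Am, so here it functions as iv, borrowed from the parallel minor.

iv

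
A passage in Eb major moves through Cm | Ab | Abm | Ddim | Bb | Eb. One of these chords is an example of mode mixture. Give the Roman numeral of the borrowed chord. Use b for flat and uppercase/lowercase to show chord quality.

iv

In Eb major the diatonic chords are Eb, Fm, Gm, Ab, Bb, Cm, Ddim. Cm, Ab, Ddim, Bb and Eb are all diatonic. But Abm (Ab–Cb–Eb) is foreign: the diatonic IV on degree 4 is Ab, whereas Abm comes from Eb minor. It is labeled iv.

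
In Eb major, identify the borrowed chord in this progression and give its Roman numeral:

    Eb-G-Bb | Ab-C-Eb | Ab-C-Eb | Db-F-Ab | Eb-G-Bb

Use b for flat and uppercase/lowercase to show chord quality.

bVII

Eb major has the diatonic set Eb, Fm, Gm, Ab, Bb, Cm, Ddim. Of the given chords, Eb–G–Bb = Eb and Ab–C–Eb = Ab are diatonic. Db–F–Ab is not: scale degree 7 in Eb major carries Ddim (vii°). In Eb minor the chord on that degree is Db, so here it functions as bVII, borrowed from the parallel minor.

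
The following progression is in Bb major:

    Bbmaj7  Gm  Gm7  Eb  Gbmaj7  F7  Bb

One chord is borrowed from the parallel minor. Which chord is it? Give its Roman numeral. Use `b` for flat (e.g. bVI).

bVImaj7

The diatonic triads in Bb major are Bb, Cm, Dm, Eb, F, Gm, Adim. Bbmaj7, Gm, Gm7, Eb, F7 and Bb are all diatonic. But Gbmaj7 (Gb–Bb–Db–F) is foreign: the diatonic vi on degree 6 is Gm, whereas Gbmaj7 comes from Bb minor. It is labeled bVImaj7.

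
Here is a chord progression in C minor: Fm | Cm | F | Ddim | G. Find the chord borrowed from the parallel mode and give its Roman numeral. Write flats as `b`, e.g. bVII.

The diatonic triads in C minor (with V from harmonic minor) are Cm, Ddim, Eb, Fm, G, Ab, Bb. Fm, Cm, Ddim and G are all diatonic. F (F–A–C) is not: scale degree 4 in C minor carries Fm (iv). In C major the chord on that degree is F, so here it functions as IV, borrowed from the parallel major.

IV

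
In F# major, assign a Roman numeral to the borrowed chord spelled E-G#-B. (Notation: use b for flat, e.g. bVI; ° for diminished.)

bVII

The root E is the lowered 7th scale degree — diatonically F# major has E# there. Diatonically F# major has E#dim (vii°) on that degree; E–G#–B is instead the major chord native to F# minor, so it takes the label bVII.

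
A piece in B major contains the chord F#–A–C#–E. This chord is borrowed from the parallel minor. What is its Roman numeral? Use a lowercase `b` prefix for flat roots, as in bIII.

v7

F# is scale degree 5 in B major. F#–A–C#–E is a minor-seventh chord — the form found in B minor, not the diatonic V (F#). Borrowed into B major it is written v7.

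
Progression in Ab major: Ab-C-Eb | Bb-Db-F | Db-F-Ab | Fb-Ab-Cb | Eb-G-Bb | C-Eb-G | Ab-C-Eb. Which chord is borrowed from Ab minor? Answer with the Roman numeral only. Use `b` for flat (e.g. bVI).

In Ab major the diatonic chords are Ab, Bbm, Cm, Db, Eb, Fm, Gdim. Ab–C–Eb = Ab, Bb–Db–F = Bbm, Db–F–Ab = Db, Eb–G–Bb = Eb and C–Eb–G = Cm are all diatonic. Fb–Ab–Cb is not: scale degree 6 in Ab major carries Fm (vi). In Ab minor the chord on that degree is Fb, so here it functions as bVI, borrowed from the parallel minor.

bVI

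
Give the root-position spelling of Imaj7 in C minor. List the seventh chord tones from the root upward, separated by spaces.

C E G B

The root, C, is scale degree 1 — the same note in C minor and C major; only the chord quality changes. In C major the chord on C is C–E–G–B.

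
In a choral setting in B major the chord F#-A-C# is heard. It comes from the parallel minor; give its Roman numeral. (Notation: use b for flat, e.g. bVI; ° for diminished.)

v

F# is scale degree 5 in B major. Diatonically B major has F# (V) on that degree; F#–A–C# is instead the minor chord native to B minor, so it takes the label v.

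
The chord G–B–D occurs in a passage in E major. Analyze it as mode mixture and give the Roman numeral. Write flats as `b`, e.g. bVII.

The root G is the lowered 3rd scale degree — diatonically E major has G# there. The diatonic chord on degree 3 would be G#m (iii), but G–B–D is the major chord from E minor. As a borrowed chord it is labeled bIII.

bIII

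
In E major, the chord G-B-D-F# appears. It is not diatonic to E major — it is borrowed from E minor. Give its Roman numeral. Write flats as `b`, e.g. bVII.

In E major scale degree 3 is G#; G is its lowered form, from E minor. Diatonically E major has G#m (iii) on that degree; G–B–D–F# is instead the major-seventh chord native to E minor, so it takes the label bIIImaj7.

bIIImaj7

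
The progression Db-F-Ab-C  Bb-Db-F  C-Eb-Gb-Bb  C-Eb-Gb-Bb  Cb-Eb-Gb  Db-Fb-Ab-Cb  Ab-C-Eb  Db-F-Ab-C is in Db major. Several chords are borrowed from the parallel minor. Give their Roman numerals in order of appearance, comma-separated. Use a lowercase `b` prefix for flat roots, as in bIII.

In Db major the diatonic chords are Db, Ebm, Fm, Gb, Ab, Bbm, Cdim. Db–F–Ab–C = Dbmaj7, Bb–Db–F = Bbm, C–Eb–Gb–Bb = Cm7b5 and Ab–C–Eb = Ab are all diatonic. Cb–Eb–Gb doesn't fit — on degree 7 Db major would have Cdim (vii°). Cb is the degree-7 chord of Db minor, so it is the borrowed bVII. But Db–Fb–Ab–Cb is foreign: the diatonic I on degree 1 is Db, whereas Dbm7 comes from Db minor. It is labeled i7.

bVII, i7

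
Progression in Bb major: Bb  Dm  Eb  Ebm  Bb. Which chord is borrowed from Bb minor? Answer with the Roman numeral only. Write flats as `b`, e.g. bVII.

The diatonic triads in Bb major are Bb, Cm, Dm, Eb, F, Gm, Adim. Of the given chords, Bb, Dm and Eb are diatonic. Ebm (Eb–Gb–Bb) is not: scale degree 4 in Bb major carries Eb (IV). In Bb minor the chord on that degree is Ebm, so here it functions as iv, borrowed from the parallel minor.

iv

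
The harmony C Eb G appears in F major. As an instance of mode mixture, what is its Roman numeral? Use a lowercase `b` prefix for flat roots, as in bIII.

v

C is scale degree 5 in F major. The diatonic chord on degree 5 would be C (V), but C–Eb–G is the minor chord from F minor. As a borrowed chord it is labeled v.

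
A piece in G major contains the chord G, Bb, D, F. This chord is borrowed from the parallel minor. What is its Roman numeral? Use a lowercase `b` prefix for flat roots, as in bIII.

i7

The root G is the diatonic 1st degree of G major; the borrowing shows in the chord quality. The diatonic chord on degree 1 would be G (I), but G–Bb–D–F is the minor-seventh chord from G minor. As a borrowed chord it is labeled i7.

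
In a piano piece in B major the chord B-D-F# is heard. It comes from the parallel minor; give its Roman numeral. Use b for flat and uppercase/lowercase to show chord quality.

i

The root B is the diatonic 1st degree of B major; the borrowing shows in the chord quality. Diatonically B major has B (I) on that degree; B–D–F# is instead the minor chord native to B minor, so it takes the label i.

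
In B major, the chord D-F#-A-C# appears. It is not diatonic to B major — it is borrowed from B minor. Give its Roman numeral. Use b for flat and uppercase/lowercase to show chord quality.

bIIImaj7

In B major scale degree 3 is D#; D is its lowered form, from B minor. D–F#–A–C# is a major-seventh chord — the form found in B minor, not the diatonic iii (D#m). Borrowed into B major it is written bIIImaj7.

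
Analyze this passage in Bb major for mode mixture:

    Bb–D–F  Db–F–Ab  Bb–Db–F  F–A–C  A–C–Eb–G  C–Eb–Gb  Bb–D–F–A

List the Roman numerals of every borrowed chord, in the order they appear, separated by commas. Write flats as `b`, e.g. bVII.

The diatonic triads in Bb major are Bb, Cm, Dm, Eb, F, Gm, Adim. Of the given chords, Bb–D–F = Bb, F–A–C = F, A–C–Eb–G = Am7b5 and Bb–D–F–A = Bbmaj7 are diatonic. Db–F–Ab doesn't fit — on degree 3 Bb major would have Dm (iii). Db is the degree-3 chord of Bb minor, so it is the borrowed bIII. Bb–Db–F is not: scale degree 1 in Bb major carries Bb (I). In Bb minor the chord on that degree is Bbm, so here it functions as i, borrowed from the parallel minor. C–Eb–Gb doesn't fit — on degree 2 Bb major would have Cm (ii). Cdim is the degree-2 chord of Bb minor, so it is the borrowed ii°.

bIII, i, ii°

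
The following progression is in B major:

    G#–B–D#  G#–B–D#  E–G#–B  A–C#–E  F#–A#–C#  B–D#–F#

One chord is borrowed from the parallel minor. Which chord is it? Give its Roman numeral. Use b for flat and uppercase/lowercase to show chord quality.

bVII

B major has the diatonic set B, C#m, D#m, E, F#, G#m, A#dim. G#–B–D# = G#m, E–G#–B = E, F#–A#–C# = F# and B–D#–F# = B are all diatonic. But A–C#–E is foreign: the diatonic vii° on degree 7 is A#dim, whereas A comes from B minor. It is labeled bVII.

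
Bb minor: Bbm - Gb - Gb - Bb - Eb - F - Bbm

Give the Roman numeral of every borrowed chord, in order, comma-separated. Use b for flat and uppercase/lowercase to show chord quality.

I, IV

In Bb minor (with V from harmonic minor) the diatonic chords are Bbm, Cdim, Db, Ebm, F, Gb, Ab. Of the given chords, Bbm, Gb and F are diatonic. Bb (Bb–D–F) doesn't fit — on degree 1 Bb minor would have Bbm (i). Bb is the degree-1 chord of Bb major, so it is the borrowed I. Eb (Eb–G–Bb) doesn't fit — on degree 4 Bb minor would have Ebm (iv). Eb is the degree-4 chord of Bb major, so it is the borrowed IV.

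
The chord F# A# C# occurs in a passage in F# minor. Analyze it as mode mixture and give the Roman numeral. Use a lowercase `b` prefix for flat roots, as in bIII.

I

The root F# is the diatonic 1st degree of F# minor; the borrowing shows in the chord quality. The diatonic chord on degree 1 would be F#m (i), but F#–A#–C# is the major chord from F# major. As a borrowed chord it is labeled I.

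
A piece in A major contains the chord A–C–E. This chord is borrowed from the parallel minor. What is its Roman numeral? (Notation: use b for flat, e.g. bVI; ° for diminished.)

i

The root A is the diatonic 1st degree of A major; the borrowing shows in the chord quality. A–C–E is a minor chord — the form found in A minor, not the diatonic I (A). Borrowed into A major it is written i.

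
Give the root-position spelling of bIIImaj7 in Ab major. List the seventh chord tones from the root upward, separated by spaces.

The root of bIIImaj7 is the lowered 3rd degree: C becomes Cb. In Ab minor the chord on Cb is Cb–Eb–Gb–Bb.

Cb Eb Gb Bb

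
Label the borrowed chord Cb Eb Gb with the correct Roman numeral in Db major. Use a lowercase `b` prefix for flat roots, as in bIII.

The root Cb is the lowered 7th scale degree — diatonically Db major has C there. Cb–Eb–Gb is a major chord — the form found in Db minor, not the diatonic vii° (Cdim). Borrowed into Db major it is written bVII.

bVII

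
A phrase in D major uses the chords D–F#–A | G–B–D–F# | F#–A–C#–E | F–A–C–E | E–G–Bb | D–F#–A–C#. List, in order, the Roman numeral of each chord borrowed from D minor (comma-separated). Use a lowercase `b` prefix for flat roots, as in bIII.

In D major the diatonic chords are D, Em, F#m, G, A, Bm, C#dim. D–F#–A = D, G–B–D–F# = Gmaj7, F#–A–C#–E = F#m7 and D–F#–A–C# = Dmaj7 are all diatonic. F–A–C–E doesn't fit — on degree 3 D major would have F#m (iii). Fmaj7 is the degree-3 chord of D minor, so it is the borrowed bIIImaj7. E–G–Bb is not: scale degree 2 in D major carries Em (ii). In D minor the chord on that degree is Edim, so here it functions as ii°, borrowed from the parallel minor.

bIIImaj7, ii°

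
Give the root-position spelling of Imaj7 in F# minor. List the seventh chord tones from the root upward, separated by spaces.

F# A# C# E#

The root, F#, is scale degree 1 — the same note in F# minor and F# major; only the chord quality changes. Building the major-seventh chord from the parallel major on F#: F#–A#–C#–E#.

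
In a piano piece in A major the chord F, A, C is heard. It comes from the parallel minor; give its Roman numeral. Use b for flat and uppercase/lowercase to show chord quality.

bVI

In A major scale degree 6 is F#; F is its lowered form, from A minor. The diatonic chord on degree 6 would be F#m (vi), but F–A–C is the major chord from A minor. As a borrowed chord it is labeled bVI.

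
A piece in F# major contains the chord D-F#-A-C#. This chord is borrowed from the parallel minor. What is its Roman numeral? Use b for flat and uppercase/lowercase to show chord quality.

The root D is the lowered 6th scale degree — diatonically F# major has D# there. The diatonic chord on degree 6 would be D#m (vi), but D–F#–A–C# is the major-seventh chord from F# minor. As a borrowed chord it is labeled bVImaj7.

bVImaj7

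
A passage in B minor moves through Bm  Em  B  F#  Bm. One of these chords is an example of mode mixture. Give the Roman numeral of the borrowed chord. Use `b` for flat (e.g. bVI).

I

B minor has the diatonic set Bm, C#dim, D, Em, F#, G, A (with V from harmonic minor). Bm, Em and F# are all diatonic. B (B–D#–F#) is not: scale degree 1 in B minor carries Bm (i). In B major the chord on that degree is B, so here it functions as I, borrowed from the parallel major.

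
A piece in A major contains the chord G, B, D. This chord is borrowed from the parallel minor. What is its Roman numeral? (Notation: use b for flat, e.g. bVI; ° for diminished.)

bVII

In A major scale degree 7 is G#; G is its lowered form, from A minor. G–B–D is a major chord — the form found in A minor, not the diatonic vii° (G#dim). Borrowed into A major it is written bVII.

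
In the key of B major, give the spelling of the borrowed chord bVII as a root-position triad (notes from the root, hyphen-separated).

The root of bVII is the lowered 7th degree: A# becomes A. In B minor the chord on A is A–C#–E.

A-C#-E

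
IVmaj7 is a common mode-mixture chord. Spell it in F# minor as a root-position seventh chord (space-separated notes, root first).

The root, B, is scale degree 4 — the same note in F# minor and F# major; only the chord quality changes. Building the major-seventh chord from the parallel major on B: B–D#–F#–A#.

B D# F# A#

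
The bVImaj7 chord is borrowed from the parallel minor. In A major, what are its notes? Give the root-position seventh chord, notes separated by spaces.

Scale degree 6 in A major is F#. bVImaj7 uses the lowered form, F, taken from A minor. In A minor the chord on F is F–A–C–E.

F A C E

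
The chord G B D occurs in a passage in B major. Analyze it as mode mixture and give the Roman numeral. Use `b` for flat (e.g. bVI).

bVI

In B major scale degree 6 is G#; G is its lowered form, from B minor. Diatonically B major has G#m (vi) on that degree; G–B–D is instead the major chord native to B minor, so it takes the label bVI.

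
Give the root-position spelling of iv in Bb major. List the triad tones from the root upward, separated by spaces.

iv is built on scale degree 4, which is Eb in both Bb major and its parallel. In Bb minor the chord on Eb is Eb–Gb–Bb.

Eb Gb Bb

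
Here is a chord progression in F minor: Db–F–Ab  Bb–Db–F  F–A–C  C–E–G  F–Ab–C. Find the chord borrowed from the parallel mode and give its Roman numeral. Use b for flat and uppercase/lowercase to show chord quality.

The diatonic triads in F minor (with V from harmonic minor) are Fm, Gdim, Ab, Bbm, C, Db, Eb. Of the given chords, Db–F–Ab = Db, Bb–Db–F = Bbm, C–E–G = C and F–Ab–C = Fm are diatonic. F–A–C is not: scale degree 1 in F minor carries Fm (i). In F major the chord on that degree is F, so here it functions as I, borrowed from the parallel major.

I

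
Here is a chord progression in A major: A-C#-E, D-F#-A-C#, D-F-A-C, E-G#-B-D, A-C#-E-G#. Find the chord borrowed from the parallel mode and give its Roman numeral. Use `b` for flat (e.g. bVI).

In A major the diatonic chords are A, Bm, C#m, D, E, F#m, G#dim. A–C#–E = A, D–F#–A–C# = Dmaj7, E–G#–B–D = E7 and A–C#–E–G# = Amaj7 all belong to that set. D–F–A–C is not: scale degree 4 in A major carries D (IV). In A minor the chord on that degree is Dm7, so here it functions as iv7, borrowed from the parallel minor.

iv7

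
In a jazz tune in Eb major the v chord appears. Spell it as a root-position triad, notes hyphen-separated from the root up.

Bb-Db-F

The root, Bb, is scale degree 5 — the same note in Eb major and Eb minor; only the chord quality changes. In Eb minor the chord on Bb is Bb–Db–F.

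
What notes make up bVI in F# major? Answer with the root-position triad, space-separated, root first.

Scale degree 6 in F# major is D#. bVI uses the lowered form, D, taken from F# minor. Building the major chord from the parallel minor on D: D–F#–A.

D F# A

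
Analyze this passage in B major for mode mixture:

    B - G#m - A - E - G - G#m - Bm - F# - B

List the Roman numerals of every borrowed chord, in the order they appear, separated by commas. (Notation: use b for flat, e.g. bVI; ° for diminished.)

bVII, bVI, i

In B major the diatonic chords are B, C#m, D#m, E, F#, G#m, A#dim. B, G#m, E and F# all belong to that set. A (A–C#–E) is not: scale degree 7 in B major carries A#dim (vii°). In B minor the chord on that degree is A, so here it functions as bVII, borrowed from the parallel minor. G (G–B–D) doesn't fit — on degree 6 B major would have G#m (vi). G is the degree-6 chord of B minor, so it is the borrowed bVI. Bm (B–D–F#) doesn't fit — on degree 1 B major would have B (I). Bm is the degree-1 chord of B minor, so it is the borrowed i.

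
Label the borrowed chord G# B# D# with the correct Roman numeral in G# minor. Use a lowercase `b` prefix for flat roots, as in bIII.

I

G# is scale degree 1 in G# minor. The diatonic chord on degree 1 would be G#m (i), but G#–B#–D# is the major chord from G# major. As a borrowed chord it is labeled I.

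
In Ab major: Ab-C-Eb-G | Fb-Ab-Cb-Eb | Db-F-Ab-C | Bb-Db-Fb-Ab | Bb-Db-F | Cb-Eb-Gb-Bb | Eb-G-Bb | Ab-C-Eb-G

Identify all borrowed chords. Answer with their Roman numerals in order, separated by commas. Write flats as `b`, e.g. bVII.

bVImaj7, iiø7, bIIImaj7

Ab major has the diatonic set Ab, Bbm, Cm, Db, Eb, Fm, Gdim. Of the given chords, Ab–C–Eb–G = Abmaj7, Db–F–Ab–C = Dbmaj7, Bb–Db–F = Bbm and Eb–G–Bb = Eb are diatonic. Fb–Ab–Cb–Eb doesn't fit — on degree 6 Ab major would have Fm (vi). Fbmaj7 is the degree-6 chord of Ab minor, so it is the borrowed bVImaj7. Bb–Db–Fb–Ab doesn't fit — on degree 2 Ab major would have Bbm (ii). Bbm7b5 is the degree-2 chord of Ab minor, so it is the borrowed iiø7. Cb–Eb–Gb–Bb is not: scale degree 3 in Ab major carries Cm (iii). In Ab minor the chord on that degree is Cbmaj7, so here it functions as bIIImaj7, borrowed from the parallel minor.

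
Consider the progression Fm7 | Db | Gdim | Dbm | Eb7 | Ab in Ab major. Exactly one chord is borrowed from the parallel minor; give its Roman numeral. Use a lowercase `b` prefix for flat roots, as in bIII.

iv

The diatonic triads in Ab major are Ab, Bbm, Cm, Db, Eb, Fm, Gdim. Fm7, Db, Gdim, Eb7 and Ab are all diatonic. Dbm (Db–Fb–Ab) is not: scale degree 4 in Ab major carries Db (IV). In Ab minor the chord on that degree is Dbm, so here it functions as iv, borrowed from the parallel minor.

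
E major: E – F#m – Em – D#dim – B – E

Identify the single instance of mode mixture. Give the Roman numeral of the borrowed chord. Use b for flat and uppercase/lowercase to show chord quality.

i

In E major the diatonic chords are E, F#m, G#m, A, B, C#m, D#dim. E, F#m, D#dim and B all belong to that set. Em (E–G–B) is not: scale degree 1 in E major carries E (I). In E minor the chord on that degree is Em, so here it functions as i, borrowed from the parallel minor.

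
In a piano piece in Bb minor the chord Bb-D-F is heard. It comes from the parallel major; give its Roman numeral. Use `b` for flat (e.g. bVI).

Bb is scale degree 1 in Bb minor. Bb–D–F is a major chord — the form found in Bb major, not the diatonic i (Bbm). Borrowed into Bb minor it is written I.

I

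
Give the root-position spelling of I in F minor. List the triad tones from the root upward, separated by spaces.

I is built on scale degree 1, which is F in both F minor and its parallel. Building the major chord from the parallel major on F: F–A–C.

F A C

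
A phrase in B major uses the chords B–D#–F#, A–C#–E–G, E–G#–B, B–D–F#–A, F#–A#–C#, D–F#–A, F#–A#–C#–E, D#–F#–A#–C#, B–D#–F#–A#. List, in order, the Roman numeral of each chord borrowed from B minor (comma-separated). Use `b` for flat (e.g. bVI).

The diatonic triads in B major are B, C#m, D#m, E, F#, G#m, A#dim. Of the given chords, B–D#–F# = B, E–G#–B = E, F#–A#–C# = F#, F#–A#–C#–E = F#7, D#–F#–A#–C# = D#m7 and B–D#–F#–A# = Bmaj7 are diatonic. A–C#–E–G doesn't fit — on degree 7 B major would have A#dim (vii°). A7 is the degree-7 chord of B minor, so it is the borrowed bVII7. B–D–F#–A doesn't fit — on degree 1 B major would have B (I). Bm7 is the degree-1 chord of B minor, so it is the borrowed i7. D–F#–A doesn't fit — on degree 3 B major would have D#m (iii). D is the degree-3 chord of B minor, so it is the borrowed bIII.

bVII7, i7, bIII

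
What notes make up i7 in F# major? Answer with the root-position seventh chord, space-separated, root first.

The root, F#, is scale degree 1 — the same note in F# major and F# minor; only the chord quality changes. Stacking thirds in F# minor on F# gives F#–A–C#–E.

F# A C# E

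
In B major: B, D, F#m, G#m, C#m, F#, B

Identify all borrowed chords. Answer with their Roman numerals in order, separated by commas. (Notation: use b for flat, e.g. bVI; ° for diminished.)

bIII, v

In B major the diatonic chords are B, C#m, D#m, E, F#, G#m, A#dim. Of the given chords, B, G#m, C#m and F# are diatonic. D (D–F#–A) doesn't fit — on degree 3 B major would have D#m (iii). D is the degree-3 chord of B minor, so it is the borrowed bIII. But F#m (F#–A–C#) is foreign: the diatonic V on degree 5 is F#, whereas F#m comes from B minor. It is labeled v.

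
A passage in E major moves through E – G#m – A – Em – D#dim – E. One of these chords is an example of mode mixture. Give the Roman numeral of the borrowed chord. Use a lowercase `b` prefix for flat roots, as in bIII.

i

E major has the diatonic set E, F#m, G#m, A, B, C#m, D#dim. Of the given chords, E, G#m, A and D#dim are diatonic. But Em (E–G–B) is foreign: the diatonic I on degree 1 is E, whereas Em comes from E minor. It is labeled i.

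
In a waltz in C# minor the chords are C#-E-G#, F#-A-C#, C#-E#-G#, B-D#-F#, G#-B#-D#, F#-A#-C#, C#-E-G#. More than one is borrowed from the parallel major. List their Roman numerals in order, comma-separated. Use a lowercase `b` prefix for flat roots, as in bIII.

I, IV

In C# minor (with V from harmonic minor) the diatonic chords are C#m, D#dim, E, F#m, G#, A, B. Of the given chords, C#–E–G# = C#m, F#–A–C# = F#m, B–D#–F# = B and G#–B#–D# = G# are diatonic. C#–E#–G# is not: scale degree 1 in C# minor carries C#m (i). In C# major the chord on that degree is C#, so here it functions as I, borrowed from the parallel major. F#–A#–C# doesn't fit — on degree 4 C# minor would have F#m (iv). F# is the degree-4 chord of C# major, so it is the borrowed IV.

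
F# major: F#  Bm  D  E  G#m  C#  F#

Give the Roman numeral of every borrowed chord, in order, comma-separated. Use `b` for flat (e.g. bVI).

In F# major the diatonic chords are F#, G#m, A#m, B, C#, D#m, E#dim. F#, G#m and C# are all diatonic. But Bm (B–D–F#) is foreign: the diatonic IV on degree 4 is B, whereas Bm comes from F# minor. It is labeled iv. But D (D–F#–A) is foreign: the diatonic vi on degree 6 is D#m, whereas D comes from F# minor. It is labeled bVI. E (E–G#–B) doesn't fit — on degree 7 F# major would have E#dim (vii°). E is the degree-7 chord of F# minor, so it is the borrowed bVII.

iv, bVI, bVII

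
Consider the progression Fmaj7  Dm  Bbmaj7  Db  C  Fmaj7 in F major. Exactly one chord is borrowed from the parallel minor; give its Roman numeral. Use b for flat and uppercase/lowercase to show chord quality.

The diatonic triads in F major are F, Gm, Am, Bb, C, Dm, Edim. Fmaj7, Dm, Bbmaj7 and C are all diatonic. Db (Db–F–Ab) is not: scale degree 6 in F major carries Dm (vi). In F minor the chord on that degree is Db, so here it functions as bVI, borrowed from the parallel minor.

bVI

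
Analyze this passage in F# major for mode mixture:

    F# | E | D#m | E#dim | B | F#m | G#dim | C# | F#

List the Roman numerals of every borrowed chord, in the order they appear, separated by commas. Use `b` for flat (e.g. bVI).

The diatonic triads in F# major are F#, G#m, A#m, B, C#, D#m, E#dim. Of the given chords, F#, D#m, E#dim, B and C# are diatonic. E (E–G#–B) is not: scale degree 7 in F# major carries E#dim (vii°). In F# minor the chord on that degree is E, so here it functions as bVII, borrowed from the parallel minor. F#m (F#–A–C#) is not: scale degree 1 in F# major carries F# (I). In F# minor the chord on that degree is F#m, so here it functions as i, borrowed from the parallel minor. G#dim (G#–B–D) doesn't fit — on degree 2 F# major would have G#m (ii). G#dim is the degree-2 chord of F# minor, so it is the borrowed ii°.

bVII, i, ii°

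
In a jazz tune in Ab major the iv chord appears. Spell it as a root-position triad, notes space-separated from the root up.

Db Fb Ab

iv is built on scale degree 4, which is Db in both Ab major and its parallel. In Ab minor the chord on Db is Db–Fb–Ab.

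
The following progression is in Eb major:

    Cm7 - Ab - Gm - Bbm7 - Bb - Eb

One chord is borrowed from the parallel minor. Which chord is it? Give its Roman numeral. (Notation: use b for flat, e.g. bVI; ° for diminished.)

v7

The diatonic triads in Eb major are Eb, Fm, Gm, Ab, Bb, Cm, Ddim. Cm7, Ab, Gm, Bb and Eb all belong to that set. But Bbm7 (Bb–Db–F–Ab) is foreign: the diatonic V on degree 5 is Bb, whereas Bbm7 comes from Eb minor. It is labeled v7.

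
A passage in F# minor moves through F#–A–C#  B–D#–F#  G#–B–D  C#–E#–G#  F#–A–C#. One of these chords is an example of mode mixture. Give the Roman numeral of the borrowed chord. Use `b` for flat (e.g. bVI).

IV

In F# minor (with V from harmonic minor) the diatonic chords are F#m, G#dim, A, Bm, C#, D, E. F#–A–C# = F#m, G#–B–D = G#dim and C#–E#–G# = C# are all diatonic. B–D#–F# is not: scale degree 4 in F# minor carries Bm (iv). In F# major the chord on that degree is B, so here it functions as IV, borrowed from the parallel major.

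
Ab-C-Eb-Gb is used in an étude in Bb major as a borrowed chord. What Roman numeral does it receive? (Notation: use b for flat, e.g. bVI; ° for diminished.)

bVII7

The root Ab is the lowered 7th scale degree — diatonically Bb major has A there. Diatonically Bb major has Adim (vii°) on that degree; Ab–C–Eb–Gb is instead the dominant-seventh chord native to Bb minor, so it takes the label bVII7.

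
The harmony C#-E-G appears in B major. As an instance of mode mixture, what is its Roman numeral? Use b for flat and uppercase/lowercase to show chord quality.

ii°

C# is scale degree 2 in B major. The diatonic chord on degree 2 would be C#m (ii), but C#–E–G is the diminished chord from B minor. As a borrowed chord it is labeled ii°.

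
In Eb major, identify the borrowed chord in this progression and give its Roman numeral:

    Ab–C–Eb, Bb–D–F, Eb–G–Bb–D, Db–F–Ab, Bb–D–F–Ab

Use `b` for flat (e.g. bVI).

Eb major has the diatonic set Eb, Fm, Gm, Ab, Bb, Cm, Ddim. Of the given chords, Ab–C–Eb = Ab, Bb–D–F = Bb, Eb–G–Bb–D = Ebmaj7 and Bb–D–F–Ab = Bb7 are diatonic. Db–F–Ab is not: scale degree 7 in Eb major carries Ddim (vii°). In Eb minor the chord on that degree is Db, so here it functions as bVII, borrowed from the parallel minor.

bVII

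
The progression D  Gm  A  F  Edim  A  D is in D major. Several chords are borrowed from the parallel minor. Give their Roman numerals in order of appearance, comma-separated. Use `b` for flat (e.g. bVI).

D major has the diatonic set D, Em, F#m, G, A, Bm, C#dim. D and A both belong to that set. Gm (G–Bb–D) doesn't fit — on degree 4 D major would have G (IV). Gm is the degree-4 chord of D minor, so it is the borrowed iv. But F (F–A–C) is foreign: the diatonic iii on degree 3 is F#m, whereas F comes from D minor. It is labeled bIII. Edim (E–G–Bb) doesn't fit — on degree 2 D major would have Em (ii). Edim is the degree-2 chord of D minor, so it is the borrowed ii°.

iv, bIII, ii°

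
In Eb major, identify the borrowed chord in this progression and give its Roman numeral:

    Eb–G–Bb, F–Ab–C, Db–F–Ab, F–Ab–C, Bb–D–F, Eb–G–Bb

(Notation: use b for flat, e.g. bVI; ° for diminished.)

In Eb major the diatonic chords are Eb, Fm, Gm, Ab, Bb, Cm, Ddim. Eb–G–Bb = Eb, F–Ab–C = Fm and Bb–D–F = Bb all belong to that set. Db–F–Ab doesn't fit — on degree 7 Eb major would have Ddim (vii°). Db is the degree-7 chord of Eb minor, so it is the borrowed bVII.

bVII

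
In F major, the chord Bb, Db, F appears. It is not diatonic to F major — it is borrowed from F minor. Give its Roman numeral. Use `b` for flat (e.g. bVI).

iv

The root Bb is the diatonic 4th degree of F major; the borrowing shows in the chord quality. Diatonically F major has Bb (IV) on that degree; Bb–Db–F is instead the minor chord native to F minor, so it takes the label iv.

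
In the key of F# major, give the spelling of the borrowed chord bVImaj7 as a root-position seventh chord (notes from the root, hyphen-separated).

The root of bVImaj7 is the lowered 6th degree: D# becomes D. In F# minor the chord on D is D–F#–A–C#.

D-F#-A-C#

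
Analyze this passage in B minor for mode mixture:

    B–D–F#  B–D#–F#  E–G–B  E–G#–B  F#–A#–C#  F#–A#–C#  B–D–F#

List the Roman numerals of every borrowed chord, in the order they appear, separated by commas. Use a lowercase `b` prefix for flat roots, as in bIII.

B minor has the diatonic set Bm, C#dim, D, Em, F#, G, A (with V from harmonic minor). B–D–F# = Bm, E–G–B = Em and F#–A#–C# = F# are all diatonic. B–D#–F# is not: scale degree 1 in B minor carries Bm (i). In B major the chord on that degree is B, so here it functions as I, borrowed from the parallel major. E–G#–B is not: scale degree 4 in B minor carries Em (iv). In B major the chord on that degree is E, so here it functions as IV, borrowed from the parallel major.

I, IV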